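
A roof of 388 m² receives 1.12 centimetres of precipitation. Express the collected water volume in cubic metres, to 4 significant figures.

4.346 cubic metres

Depth: 1.12 cm × 10 = 11.2 mm.
1 mm over 1 m² is 1 L, so volume = 11.2 × 388 = 4345.6 L = 4.346 m³.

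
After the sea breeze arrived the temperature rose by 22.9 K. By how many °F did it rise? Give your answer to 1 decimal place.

41.2 °F

For a temperature change the 32° offset cancels: Δ°F = 22.9 × 1.8 = 41.2 °F.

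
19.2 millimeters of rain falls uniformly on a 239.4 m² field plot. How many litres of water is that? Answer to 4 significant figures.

4596 litres

1 mm over 1 m² is 1 L, so volume = 19.2 × 239.4 = 4596.48 L ≈ 4596 L.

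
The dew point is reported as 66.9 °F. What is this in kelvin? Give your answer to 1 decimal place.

292.5 K

First to °C: 19.39 °C.
Then to K: 292.5 K.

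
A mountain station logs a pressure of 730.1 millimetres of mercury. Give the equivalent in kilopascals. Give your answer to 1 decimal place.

1 mmHg = 0.133322 kPa, so 730.1 × 0.133322 = 97.3 kPa.

97.3 kPa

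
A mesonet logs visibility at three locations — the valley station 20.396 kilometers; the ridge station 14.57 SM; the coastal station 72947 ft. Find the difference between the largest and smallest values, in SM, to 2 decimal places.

1.90 SM

the valley station: 20.396 km = 12.6735 SM.
the coastal station: 72947 ft = 13.8157 SM.
Spread: 14.5700 − 12.6735 = 1.90 SM.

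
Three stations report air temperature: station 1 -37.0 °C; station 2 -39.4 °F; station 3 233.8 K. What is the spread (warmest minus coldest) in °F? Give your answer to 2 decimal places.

station 2: -39.4 °F = -39.667 °C.
station 3: 233.8 K = -39.350 °C.
Spread: (-37.000) − (-39.667) = 2.667 °C = 4.80 °F.

4.80 °F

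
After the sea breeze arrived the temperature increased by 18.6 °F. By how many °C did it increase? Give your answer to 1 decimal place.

A change of 1 °C equals a change of 1.8 °F: Δ°C = 18.6 × 0.5556 = 10.3 °C.

10.3 °C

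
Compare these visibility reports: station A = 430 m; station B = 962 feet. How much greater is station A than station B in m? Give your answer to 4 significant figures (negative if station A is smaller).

station B: 962 ft = 293.218 m.
Difference: 430.000 − 293.218 = 136.8 m.

136.8 m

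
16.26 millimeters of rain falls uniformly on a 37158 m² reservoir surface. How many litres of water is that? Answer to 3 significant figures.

1 mm over 1 m² is 1 L, so volume = 16.26 × 37158 = 604189.08 L ≈ 604000 L.

604000 litres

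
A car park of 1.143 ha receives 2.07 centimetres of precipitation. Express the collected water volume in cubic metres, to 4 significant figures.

236.6 cubic metres

Depth: 2.07 cm × 10 = 20.7 mm.
Area: 1.143 ha = 11430 m².
1 mm over 1 m² is 1 L, so volume = 20.7 × 11430 = 236601 L = 236.6 m³.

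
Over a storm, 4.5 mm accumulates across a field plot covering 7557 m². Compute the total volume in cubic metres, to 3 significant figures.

34.0 cubic metres

1 mm over 1 m² is 1 L, so volume = 4.5 × 7557 = 34006.5 L = 34.0 m³.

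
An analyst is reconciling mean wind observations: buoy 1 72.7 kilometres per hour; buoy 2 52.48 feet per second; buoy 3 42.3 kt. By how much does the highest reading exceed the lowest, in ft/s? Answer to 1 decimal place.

18.9 ft/s

buoy 1: 72.7 km/h = 66.255 ft/s.
buoy 3: 42.3 kt = 71.394 ft/s.
Spread: 71.394 − 52.480 = 18.9 ft/s.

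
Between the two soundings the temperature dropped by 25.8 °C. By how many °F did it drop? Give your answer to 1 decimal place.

A change of 1 °C equals a change of 1.8 °F: Δ°F = 25.8 × 1.8 = 46.4 °F.

46.4 °F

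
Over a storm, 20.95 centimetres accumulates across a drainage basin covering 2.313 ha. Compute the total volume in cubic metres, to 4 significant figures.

4846 cubic metres

Depth: 20.95 cm × 10 = 209.5 mm.
Area: 2.313 ha = 23130 m².
1 mm over 1 m² is 1 L, so volume = 209.5 × 23130 = 4845735 L = 4846 m³.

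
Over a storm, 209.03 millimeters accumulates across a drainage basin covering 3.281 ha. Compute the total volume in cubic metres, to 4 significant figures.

6858 cubic metres

Area: 3.281 ha = 32810 m².
1 mm over 1 m² is 1 L, so volume = 209.03 × 32810 = 6858274.3 L = 6858 m³.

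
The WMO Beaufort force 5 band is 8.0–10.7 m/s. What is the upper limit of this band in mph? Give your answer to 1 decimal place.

23.9 mph

8.0–10.7 m/s × 2.237 = 17.9–23.9 mph.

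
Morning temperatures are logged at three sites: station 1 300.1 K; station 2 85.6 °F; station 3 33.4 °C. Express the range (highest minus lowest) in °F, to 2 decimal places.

station 1: 300.1 K = 26.950 °C.
station 2: 85.6 °F = 29.778 °C.
Spread: 33.400 − 26.950 = 6.450 °C = 11.61 °F.

11.61 °F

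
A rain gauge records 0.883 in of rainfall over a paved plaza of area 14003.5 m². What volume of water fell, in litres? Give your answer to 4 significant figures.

314100 litres

Depth: 0.883 in × 25.4 = 22.4282 mm.
1 mm over 1 m² is 1 L, so volume = 22.4282 × 14003.5 = 314073.3 L ≈ 314100 L.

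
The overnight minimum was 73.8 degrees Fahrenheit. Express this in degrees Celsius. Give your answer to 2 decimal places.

°C = (°F − 32) × 5/9 = (73.8 − 32) / 1.8 = 23.22 °C.

23.22 °C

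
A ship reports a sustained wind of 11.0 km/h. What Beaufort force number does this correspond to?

11.0 km/h = 3.1 m/s, which is Beaufort 2 (light breeze, 1.6–3.3 m/s).

Beaufort force 2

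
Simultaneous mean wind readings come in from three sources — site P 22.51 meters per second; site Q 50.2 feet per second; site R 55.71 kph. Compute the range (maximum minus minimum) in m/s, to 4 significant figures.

site Q: 50.2 ft/s = 15.30096 m/s.
site R: 55.71 km/h = 15.47500 m/s.
Spread: 22.51000 − 15.30096 = 7.209 m/s.

7.209 m/s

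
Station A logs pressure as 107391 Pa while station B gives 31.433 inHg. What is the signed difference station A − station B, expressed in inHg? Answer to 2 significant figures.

0.28 inHg

station A: 107391 Pa = 31.7125 inHg.
Difference: 31.7125 − 31.4330 = 0.28 inHg.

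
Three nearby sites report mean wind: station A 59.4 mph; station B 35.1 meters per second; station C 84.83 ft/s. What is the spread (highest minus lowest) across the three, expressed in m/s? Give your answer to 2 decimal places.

9.24 m/s

station A: 59.4 mph = 26.5542 m/s.
station C: 84.83 ft/s = 25.8562 m/s.
Spread: 35.1000 − 25.8562 = 9.24 m/s.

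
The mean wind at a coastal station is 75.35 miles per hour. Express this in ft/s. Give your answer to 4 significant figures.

1 mph = 1.46667 ft/s, so 75.35 × 1.46667 = 110.5 ft/s.

110.5 ft/s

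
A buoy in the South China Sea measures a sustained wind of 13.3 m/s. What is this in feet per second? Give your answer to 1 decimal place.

1 m/s = 3.28084 ft/s, so 13.3 × 3.28084 = 43.6 ft/s.

43.6 ft/s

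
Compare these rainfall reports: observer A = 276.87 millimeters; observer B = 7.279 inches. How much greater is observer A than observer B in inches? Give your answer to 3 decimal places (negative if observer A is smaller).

observer A: 276.87 mm = 10.90039 in.
Difference: 10.90039 − 7.27900 = 3.621 in.

3.621 in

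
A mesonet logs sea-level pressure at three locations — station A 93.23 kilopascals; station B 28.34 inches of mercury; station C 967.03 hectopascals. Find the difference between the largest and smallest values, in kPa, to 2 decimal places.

3.47 kPa

station B: 28.34 inHg = 95.9703 kPa.
station C: 967.03 hPa = 96.7030 kPa.
Spread: 96.7030 − 93.2300 = 3.47 kPa.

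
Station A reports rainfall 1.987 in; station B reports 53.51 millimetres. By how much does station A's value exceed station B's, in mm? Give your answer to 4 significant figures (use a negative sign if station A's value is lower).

-3.040 mm

station A: 1.987 in = 50.46980 mm.
Difference: 50.46980 − 53.51000 = -3.040 mm.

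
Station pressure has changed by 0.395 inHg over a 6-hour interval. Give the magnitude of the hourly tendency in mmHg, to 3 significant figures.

1.67 mmHg per hour

0.395 inHg / 6 h × 25.4 mmHg/inHg = 1.67 mmHg/h.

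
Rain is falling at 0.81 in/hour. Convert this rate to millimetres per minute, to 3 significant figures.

0.81 in/hour × 25.4 mm/in × 0.0166667 hour/minute = 0.343 mm/minute.

0.343 mm/minute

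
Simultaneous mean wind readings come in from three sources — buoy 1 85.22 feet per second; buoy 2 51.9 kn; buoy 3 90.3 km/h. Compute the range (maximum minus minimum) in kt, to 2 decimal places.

buoy 1: 85.22 ft/s = 50.4915 kt.
buoy 3: 90.3 km/h = 48.7581 kt.
Spread: 51.9000 − 48.7581 = 3.14 kt.

3.14 kt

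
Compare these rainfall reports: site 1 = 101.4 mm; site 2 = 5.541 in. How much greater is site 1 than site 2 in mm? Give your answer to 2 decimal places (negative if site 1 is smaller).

site 2: 5.541 in = 140.7414 mm.
Difference: 101.4000 − 140.7414 = -39.34 mm.

-39.34 mm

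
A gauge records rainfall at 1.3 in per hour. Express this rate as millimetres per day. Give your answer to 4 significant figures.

792.5 mm/day

1.3 in/hour × 25.4 mm/in × 24 hour/day = 792.5 mm/day.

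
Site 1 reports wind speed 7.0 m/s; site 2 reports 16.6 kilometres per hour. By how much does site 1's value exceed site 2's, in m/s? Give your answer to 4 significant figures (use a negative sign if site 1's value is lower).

site 2: 16.6 km/h = 4.61111 m/s.
Difference: 7.00000 − 4.61111 = 2.389 m/s.

2.389 m/s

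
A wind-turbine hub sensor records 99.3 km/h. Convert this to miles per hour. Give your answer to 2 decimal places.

61.70 mph

1 km/h = 0.621371 mph, so 99.3 × 0.621371 = 61.70 mph.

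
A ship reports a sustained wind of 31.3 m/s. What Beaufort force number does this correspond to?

Beaufort force 11

31.3 m/s lies in the Beaufort 11 band (violent storm, 28.5–32.6 m/s).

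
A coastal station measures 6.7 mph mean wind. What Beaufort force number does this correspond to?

Beaufort force 2

6.7 mph = 3.0 m/s, which is Beaufort 2 (light breeze, 1.6–3.3 m/s).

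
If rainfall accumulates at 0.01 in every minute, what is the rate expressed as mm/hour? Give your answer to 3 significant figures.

0.01 in/minute × 25.4 mm/in × 60 minute/hour = 15.2 mm/hour.

15.2 mm/hour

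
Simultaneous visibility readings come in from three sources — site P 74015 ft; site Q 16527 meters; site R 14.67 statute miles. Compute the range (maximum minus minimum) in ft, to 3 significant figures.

23200 ft

site Q: 16527 m = 54222.44 ft.
site R: 14.67 SM = 77457.60 ft.
Spread: 77457.60 − 54222.44 = 23200 ft.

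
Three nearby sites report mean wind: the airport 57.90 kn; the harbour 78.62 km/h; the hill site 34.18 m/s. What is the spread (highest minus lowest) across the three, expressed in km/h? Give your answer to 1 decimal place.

44.4 km/h

the airport: 57.90 kt = 107.231 km/h.
the hill site: 34.18 m/s = 123.048 km/h.
Spread: 123.048 − 78.620 = 44.4 km/h.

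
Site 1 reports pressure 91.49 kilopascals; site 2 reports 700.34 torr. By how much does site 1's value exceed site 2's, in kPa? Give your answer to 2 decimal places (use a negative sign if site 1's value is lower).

-1.88 kPa

site 2: 700.34 mmHg = 93.3710 kPa.
Difference: 91.4900 − 93.3710 = -1.88 kPa.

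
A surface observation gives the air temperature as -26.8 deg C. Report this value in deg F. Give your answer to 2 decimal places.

°F = °C × 9/5 + 32 = -26.8 × 1.8 + 32 = -16.24 °F.

-16.24 °F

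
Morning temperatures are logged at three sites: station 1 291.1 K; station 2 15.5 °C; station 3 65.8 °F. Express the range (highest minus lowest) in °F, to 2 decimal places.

station 1: 291.1 K = 17.950 °C.
station 3: 65.8 °F = 18.778 °C.
Spread: 18.778 − 15.500 = 3.278 °C = 5.90 °F.

5.90 °F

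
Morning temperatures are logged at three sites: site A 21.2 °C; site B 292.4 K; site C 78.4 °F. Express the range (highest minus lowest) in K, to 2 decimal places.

6.53 K

site B: 292.4 K = 19.250 °C.
site C: 78.4 °F = 25.778 °C.
Spread: 25.778 − 19.250 = 6.528 °C.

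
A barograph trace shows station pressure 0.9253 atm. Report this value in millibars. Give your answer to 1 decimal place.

1 atm = 1013.25 mb, so 0.9253 × 1013.25 = 937.6 mb.

937.6 mb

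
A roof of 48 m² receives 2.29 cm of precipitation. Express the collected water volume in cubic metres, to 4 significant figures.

Depth: 2.29 cm × 10 = 22.9 mm.
1 mm over 1 m² is 1 L, so volume = 22.9 × 48 = 1099.2 L = 1.099 m³.

1.099 cubic metres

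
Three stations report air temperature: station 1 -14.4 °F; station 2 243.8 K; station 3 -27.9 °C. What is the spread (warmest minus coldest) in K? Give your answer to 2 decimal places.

station 1: -14.4 °F = -25.778 °C.
station 2: 243.8 K = -29.350 °C.
Spread: (-25.778) − (-29.350) = 3.572 °C.

3.57 K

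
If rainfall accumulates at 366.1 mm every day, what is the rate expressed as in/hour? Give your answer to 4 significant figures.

366.1 mm/day × 0.0393701 in/mm × 0.0416667 day/hour = 0.6006 in/hour.

0.6006 in/hour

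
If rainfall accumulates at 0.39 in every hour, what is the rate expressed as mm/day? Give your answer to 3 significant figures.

0.39 in/hour × 25.4 mm/in × 24 hour/day = 238 mm/day.

238 mm/day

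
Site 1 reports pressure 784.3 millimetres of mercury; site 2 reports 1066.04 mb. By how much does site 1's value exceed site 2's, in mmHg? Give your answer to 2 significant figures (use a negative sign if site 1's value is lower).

site 2: 1066.04 mb = 799.60 mmHg.
Difference: 784.30 − 799.60 = -15 mmHg.

-15 mmHg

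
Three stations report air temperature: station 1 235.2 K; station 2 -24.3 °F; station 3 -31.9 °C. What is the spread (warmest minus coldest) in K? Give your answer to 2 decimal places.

station 1: 235.2 K = -37.950 °C.
station 2: -24.3 °F = -31.278 °C.
Spread: (-31.278) − (-37.950) = 6.672 °C.

6.67 K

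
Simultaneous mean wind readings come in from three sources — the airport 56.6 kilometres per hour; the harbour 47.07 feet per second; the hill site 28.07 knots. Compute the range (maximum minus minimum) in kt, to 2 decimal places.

the airport: 56.6 km/h = 30.5616 kt.
the harbour: 47.07 ft/s = 27.8882 kt.
Spread: 30.5616 − 27.8882 = 2.67 kt.

2.67 kt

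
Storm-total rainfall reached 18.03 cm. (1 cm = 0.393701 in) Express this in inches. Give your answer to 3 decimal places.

7.098 in

1 cm = 0.393701 in, so 18.03 × 0.393701 = 7.098 in.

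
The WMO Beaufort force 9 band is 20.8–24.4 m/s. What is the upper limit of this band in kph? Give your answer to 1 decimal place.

87.8 km/h

20.8–24.4 m/s × 3.6 = 74.9–87.8 km/h.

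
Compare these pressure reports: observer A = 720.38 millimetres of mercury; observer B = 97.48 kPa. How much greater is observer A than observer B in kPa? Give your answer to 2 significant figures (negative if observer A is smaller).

observer A: 720.38 mmHg = 96.043 kPa.
Difference: 96.043 − 97.480 = -1.4 kPa.

-1.4 kPa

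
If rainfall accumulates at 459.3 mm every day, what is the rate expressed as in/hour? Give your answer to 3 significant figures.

0.753 in/hour

459.3 mm/day × 0.0393701 in/mm × 0.0416667 day/hour = 0.753 in/hour.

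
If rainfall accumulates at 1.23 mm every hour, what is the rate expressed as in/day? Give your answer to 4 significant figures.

1.23 mm/hour × 0.0393701 in/mm × 24 hour/day = 1.162 in/day.

1.162 in/day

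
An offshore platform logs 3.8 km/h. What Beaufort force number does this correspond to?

Beaufort force 1

3.8 km/h = 1.1 m/s, which is Beaufort 1 (light air, 0.3–1.5 m/s).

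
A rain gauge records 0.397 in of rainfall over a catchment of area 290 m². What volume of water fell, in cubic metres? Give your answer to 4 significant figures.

2.924 cubic metres

Depth: 0.397 in × 25.4 = 10.0838 mm.
1 mm over 1 m² is 1 L, so volume = 10.0838 × 290 = 2924.302 L = 2.924 m³.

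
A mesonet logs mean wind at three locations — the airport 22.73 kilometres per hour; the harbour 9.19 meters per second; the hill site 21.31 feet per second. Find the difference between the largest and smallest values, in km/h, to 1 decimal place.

the harbour: 9.19 m/s = 33.084 km/h.
the hill site: 21.31 ft/s = 23.383 km/h.
Spread: 33.084 − 22.730 = 10.4 km/h.

10.4 km/h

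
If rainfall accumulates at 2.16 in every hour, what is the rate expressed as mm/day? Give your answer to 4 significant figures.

1317 mm/day

2.16 in/hour × 25.4 mm/in × 24 hour/day = 1317 mm/day.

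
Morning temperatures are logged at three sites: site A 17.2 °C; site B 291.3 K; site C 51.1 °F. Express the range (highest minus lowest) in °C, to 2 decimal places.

site B: 291.3 K = 18.150 °C.
site C: 51.1 °F = 10.611 °C.
Spread: 18.150 − 10.611 = 7.539 °C.

7.54 °C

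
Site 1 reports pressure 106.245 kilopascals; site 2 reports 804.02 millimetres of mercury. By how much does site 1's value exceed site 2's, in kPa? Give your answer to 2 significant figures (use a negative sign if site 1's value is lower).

site 2: 804.02 mmHg = 107.1939 kPa.
Difference: 106.2450 − 107.1939 = -0.95 kPa.

-0.95 kPa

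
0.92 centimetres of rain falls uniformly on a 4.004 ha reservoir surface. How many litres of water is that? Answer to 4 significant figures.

Depth: 0.92 cm × 10 = 9.2 mm.
Area: 4.004 ha = 40040 m².
1 mm over 1 m² is 1 L, so volume = 9.2 × 40040 = 368368 L ≈ 368400 L.

368400 litres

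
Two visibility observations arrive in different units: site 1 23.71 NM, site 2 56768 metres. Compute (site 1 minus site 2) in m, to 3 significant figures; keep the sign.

site 1: 23.71 nmi = 43910.92 m.
Difference: 43910.92 − 56768.00 = -12900 m.

-12900 m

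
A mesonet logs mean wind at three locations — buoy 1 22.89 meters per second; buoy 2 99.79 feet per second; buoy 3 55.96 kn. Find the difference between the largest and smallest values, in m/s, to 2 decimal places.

buoy 2: 99.79 ft/s = 30.4160 m/s.
buoy 3: 55.96 kt = 28.7883 m/s.
Spread: 30.4160 − 22.8900 = 7.53 m/s.

7.53 m/s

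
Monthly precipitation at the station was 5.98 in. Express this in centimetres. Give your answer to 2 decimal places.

15.19 cm

1 in = 2.54 cm, so 5.98 × 2.54 = 15.19 cm.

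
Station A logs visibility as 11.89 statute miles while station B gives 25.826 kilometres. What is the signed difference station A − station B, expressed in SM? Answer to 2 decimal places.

station B: 25.826 km = 16.0475 SM.
Difference: 11.8900 − 16.0475 = -4.16 SM.

-4.16 SM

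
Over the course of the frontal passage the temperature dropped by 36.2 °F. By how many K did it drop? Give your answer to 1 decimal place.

20.1 K

For a temperature change the 32° offset cancels: ΔK = 36.2 × 0.5556 = 20.1 K.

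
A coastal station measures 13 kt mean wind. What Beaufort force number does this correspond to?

Beaufort force 4

13 kt lies in the Beaufort 4 band (moderate breeze, 11–16 kt).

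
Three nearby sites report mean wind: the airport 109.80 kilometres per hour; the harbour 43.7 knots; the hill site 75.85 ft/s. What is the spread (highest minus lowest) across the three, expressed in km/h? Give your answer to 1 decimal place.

the harbour: 43.7 kt = 80.932 km/h.
the hill site: 75.85 ft/s = 83.229 km/h.
Spread: 109.800 − 80.932 = 28.9 km/h.

28.9 km/h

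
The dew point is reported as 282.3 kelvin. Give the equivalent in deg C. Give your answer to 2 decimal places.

°C = 282.3 − 273.15 = 9.15 °C.

9.15 °C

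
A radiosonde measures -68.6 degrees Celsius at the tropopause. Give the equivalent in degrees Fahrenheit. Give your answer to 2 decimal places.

-91.48 °F

°F = °C × 9/5 + 32 = -68.6 × 1.8 + 32 = -91.48 °F.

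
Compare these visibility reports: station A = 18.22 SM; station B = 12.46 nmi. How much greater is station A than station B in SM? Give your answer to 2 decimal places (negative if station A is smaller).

3.88 SM

station B: 12.46 nmi = 14.3387 SM.
Difference: 18.2200 − 14.3387 = 3.88 SM.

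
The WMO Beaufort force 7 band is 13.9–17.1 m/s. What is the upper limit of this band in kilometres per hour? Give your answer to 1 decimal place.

61.6 km/h

13.9–17.1 m/s × 3.6 = 50.0–61.6 km/h.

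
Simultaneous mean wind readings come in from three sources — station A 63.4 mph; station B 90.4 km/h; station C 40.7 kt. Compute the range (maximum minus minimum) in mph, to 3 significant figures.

16.6 mph

station B: 90.4 km/h = 56.172 mph.
station C: 40.7 kt = 46.837 mph.
Spread: 63.400 − 46.837 = 16.6 mph.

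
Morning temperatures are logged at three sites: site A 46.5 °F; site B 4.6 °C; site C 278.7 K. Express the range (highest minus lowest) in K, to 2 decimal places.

3.46 K

site A: 46.5 °F = 8.056 °C.
site C: 278.7 K = 5.550 °C.
Spread: 8.056 − 4.600 = 3.456 °C.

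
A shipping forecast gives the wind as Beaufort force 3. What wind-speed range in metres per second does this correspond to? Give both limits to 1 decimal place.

3.4 to 5.4 m/s

Beaufort 3 (gentle breeze) spans 3.4–5.4 m/s.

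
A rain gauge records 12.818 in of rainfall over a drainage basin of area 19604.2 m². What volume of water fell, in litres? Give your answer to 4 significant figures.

Depth: 12.818 in × 25.4 = 325.5772 mm.
1 mm over 1 m² is 1 L, so volume = 325.5772 × 19604.2 = 6382680.5 L ≈ 6383000 L.

6383000 litres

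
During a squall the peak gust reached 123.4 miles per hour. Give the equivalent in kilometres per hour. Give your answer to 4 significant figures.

1 mph = 1.60934 km/h, so 123.4 × 1.60934 = 198.6 km/h.

198.6 km/h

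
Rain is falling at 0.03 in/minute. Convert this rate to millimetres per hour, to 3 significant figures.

0.03 in/minute × 25.4 mm/in × 60 minute/hour = 45.7 mm/hour.

45.7 mm/hour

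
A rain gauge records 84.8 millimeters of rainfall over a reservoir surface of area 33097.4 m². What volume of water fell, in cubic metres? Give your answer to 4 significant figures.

2807 cubic metres

1 mm over 1 m² is 1 L, so volume = 84.8 × 33097.4 = 2806659.5 L = 2807 m³.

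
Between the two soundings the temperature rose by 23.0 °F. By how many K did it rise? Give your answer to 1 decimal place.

12.8 K

A change of 1 °C equals a change of 1.8 °F: ΔK = 23.0 × 0.5556 = 12.8 K.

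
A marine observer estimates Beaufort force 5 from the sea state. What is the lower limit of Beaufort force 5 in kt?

17 kt

Beaufort 5 (fresh breeze) spans 17–21 knots.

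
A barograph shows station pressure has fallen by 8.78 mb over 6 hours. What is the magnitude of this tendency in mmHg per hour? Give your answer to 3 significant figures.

8.78 mb / 6 h × 0.750062 mmHg/mb = 1.10 mmHg/h.

1.10 mmHg per hour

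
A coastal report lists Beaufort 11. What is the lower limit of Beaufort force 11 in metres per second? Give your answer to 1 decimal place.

28.5 m/s

Beaufort 11 (violent storm) spans 28.5–32.6 m/s.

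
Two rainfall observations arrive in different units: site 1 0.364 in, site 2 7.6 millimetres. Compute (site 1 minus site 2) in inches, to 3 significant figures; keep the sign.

site 2: 7.6 mm = 0.299213 in.
Difference: 0.364000 − 0.299213 = 0.0648 in.

0.0648 in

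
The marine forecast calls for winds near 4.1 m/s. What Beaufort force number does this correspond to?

Beaufort force 3

4.1 m/s lies in the Beaufort 3 band (gentle breeze, 3.4–5.4 m/s).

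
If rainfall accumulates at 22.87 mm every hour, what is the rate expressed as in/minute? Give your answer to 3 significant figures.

0.0150 in/minute

22.87 mm/hour × 0.0393701 in/mm × 0.0166667 hour/minute = 0.0150 in/minute.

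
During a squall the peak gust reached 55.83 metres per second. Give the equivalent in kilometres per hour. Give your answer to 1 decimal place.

201.0 km/h

1 m/s = 3.6 km/h, so 55.83 × 3.6 = 201.0 km/h.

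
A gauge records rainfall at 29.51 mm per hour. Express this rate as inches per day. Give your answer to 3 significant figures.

29.51 mm/hour × 0.0393701 in/mm × 24 hour/day = 27.9 in/day.

27.9 in/day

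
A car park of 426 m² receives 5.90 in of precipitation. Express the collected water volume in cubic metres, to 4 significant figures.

63.84 cubic metres

Depth: 5.90 in × 25.4 = 149.86 mm.
1 mm over 1 m² is 1 L, so volume = 149.86 × 426 = 63840.36 L = 63.84 m³.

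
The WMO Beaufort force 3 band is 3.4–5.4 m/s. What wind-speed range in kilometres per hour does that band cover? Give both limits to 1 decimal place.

12.2 to 19.4 km/h

3.4–5.4 m/s × 3.6 = 12.2–19.4 km/h.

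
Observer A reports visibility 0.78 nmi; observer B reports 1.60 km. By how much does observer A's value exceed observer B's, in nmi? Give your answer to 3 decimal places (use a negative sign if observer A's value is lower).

-0.084 nmi

observer B: 1.60 km = 0.86393 nmi.
Difference: 0.78000 − 0.86393 = -0.084 nmi.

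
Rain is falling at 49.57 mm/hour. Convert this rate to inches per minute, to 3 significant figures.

49.57 mm/hour × 0.0393701 in/mm × 0.0166667 hour/minute = 0.0325 in/minute.

0.0325 in/minute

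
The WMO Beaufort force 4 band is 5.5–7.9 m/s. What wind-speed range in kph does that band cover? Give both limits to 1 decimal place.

19.8 to 28.4 km/h

5.5–7.9 m/s × 3.6 = 19.8–28.4 km/h.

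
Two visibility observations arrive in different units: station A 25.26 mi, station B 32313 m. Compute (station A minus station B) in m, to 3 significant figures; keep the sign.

8340 m

station A: 25.26 SM = 40652.03 m.
Difference: 40652.03 − 32313.00 = 8340 m.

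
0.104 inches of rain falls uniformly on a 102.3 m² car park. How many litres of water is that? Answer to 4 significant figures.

270.2 litres

Depth: 0.104 in × 25.4 = 2.6416 mm.
1 mm over 1 m² is 1 L, so volume = 2.6416 × 102.3 = 270.23568 L ≈ 270.2 L.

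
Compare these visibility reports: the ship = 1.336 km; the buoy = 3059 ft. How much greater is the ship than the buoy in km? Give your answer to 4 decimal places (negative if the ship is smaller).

the buoy: 3059 ft = 0.932383 km.
Difference: 1.336000 − 0.932383 = 0.4036 km.

0.4036 km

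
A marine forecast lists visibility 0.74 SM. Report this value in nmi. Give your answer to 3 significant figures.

1 SM = 0.868976 nmi, so 0.74 × 0.868976 = 0.643 nmi.

0.643 nmi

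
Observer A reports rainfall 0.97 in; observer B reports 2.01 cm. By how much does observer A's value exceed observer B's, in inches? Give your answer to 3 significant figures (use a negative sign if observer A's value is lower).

observer B: 2.01 cm = 0.79134 in.
Difference: 0.97000 − 0.79134 = 0.179 in.

0.179 in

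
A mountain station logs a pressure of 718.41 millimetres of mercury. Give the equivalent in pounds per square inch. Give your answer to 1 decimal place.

1 mmHg = 0.0193368 psi, so 718.41 × 0.0193368 = 13.9 psi.

13.9 psi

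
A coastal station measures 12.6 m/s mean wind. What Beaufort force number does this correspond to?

Beaufort force 6

12.6 m/s lies in the Beaufort 6 band (strong breeze, 10.8–13.8 m/s).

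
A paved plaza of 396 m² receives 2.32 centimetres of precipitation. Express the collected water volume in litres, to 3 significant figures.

9190 litres

Depth: 2.32 cm × 10 = 23.2 mm.
1 mm over 1 m² is 1 L, so volume = 23.2 × 396 = 9187.2 L ≈ 9190 L.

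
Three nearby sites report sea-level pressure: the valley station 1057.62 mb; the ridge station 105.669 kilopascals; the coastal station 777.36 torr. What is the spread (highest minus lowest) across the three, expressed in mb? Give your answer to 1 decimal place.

the ridge station: 105.669 kPa = 1056.690 mb.
the coastal station: 777.36 mmHg = 1036.395 mb.
Spread: 1057.620 − 1036.395 = 21.2 mb.

21.2 mb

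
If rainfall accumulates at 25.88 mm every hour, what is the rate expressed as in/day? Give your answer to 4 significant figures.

25.88 mm/hour × 0.0393701 in/mm × 24 hour/day = 24.45 in/day.

24.45 in/day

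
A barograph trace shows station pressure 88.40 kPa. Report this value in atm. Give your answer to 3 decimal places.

1 kPa = 0.00986923 atm, so 88.40 × 0.00986923 = 0.872 atm.

0.872 atm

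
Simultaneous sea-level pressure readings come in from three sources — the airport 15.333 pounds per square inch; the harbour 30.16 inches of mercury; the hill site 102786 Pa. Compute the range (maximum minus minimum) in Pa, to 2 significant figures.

3600 Pa

the airport: 15.333 psi = 105717.31 Pa.
the harbour: 30.16 inHg = 102133.49 Pa.
Spread: 105717.31 − 102133.49 = 3600 Pa.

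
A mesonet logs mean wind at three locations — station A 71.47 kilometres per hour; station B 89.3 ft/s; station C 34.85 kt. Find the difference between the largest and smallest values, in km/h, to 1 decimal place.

station B: 89.3 ft/s = 97.987 km/h.
station C: 34.85 kt = 64.542 km/h.
Spread: 97.987 − 64.542 = 33.4 km/h.

33.4 km/h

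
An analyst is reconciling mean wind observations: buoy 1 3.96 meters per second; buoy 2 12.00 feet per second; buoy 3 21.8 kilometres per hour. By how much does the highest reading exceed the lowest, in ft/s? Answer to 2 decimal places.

7.87 ft/s

buoy 1: 3.96 m/s = 12.9921 ft/s.
buoy 3: 21.8 km/h = 19.8673 ft/s.
Spread: 19.8673 − 12.0000 = 7.87 ft/s.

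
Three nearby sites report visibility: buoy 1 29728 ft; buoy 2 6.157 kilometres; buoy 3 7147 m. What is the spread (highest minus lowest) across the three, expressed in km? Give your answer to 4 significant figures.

buoy 1: 29728 ft = 9.06109 km.
buoy 3: 7147 m = 7.14700 km.
Spread: 9.06109 − 6.15700 = 2.904 km.

2.904 km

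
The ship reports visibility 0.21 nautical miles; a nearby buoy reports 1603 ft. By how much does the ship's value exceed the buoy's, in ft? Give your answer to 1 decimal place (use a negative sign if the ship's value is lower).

-327.0 ft

the ship: 0.21 nmi = 1275.984 ft.
Difference: 1275.984 − 1603.000 = -327.0 ft.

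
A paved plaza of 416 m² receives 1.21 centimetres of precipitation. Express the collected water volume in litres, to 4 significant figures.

5034 litres

Depth: 1.21 cm × 10 = 12.1 mm.
1 mm over 1 m² is 1 L, so volume = 12.1 × 416 = 5033.6 L ≈ 5034 L.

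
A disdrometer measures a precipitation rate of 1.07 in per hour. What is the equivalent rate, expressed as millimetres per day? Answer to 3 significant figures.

1.07 in/hour × 25.4 mm/in × 24 hour/day = 652 mm/day.

652 mm/day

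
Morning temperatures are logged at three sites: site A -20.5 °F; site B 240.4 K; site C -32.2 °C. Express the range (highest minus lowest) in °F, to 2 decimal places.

6.45 °F

site A: -20.5 °F = -29.167 °C.
site B: 240.4 K = -32.750 °C.
Spread: (-29.167) − (-32.750) = 3.583 °C = 6.45 °F.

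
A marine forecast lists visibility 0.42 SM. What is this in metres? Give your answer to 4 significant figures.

675.9 m

1 SM = 1609.34 m, so 0.42 × 1609.34 = 675.9 m.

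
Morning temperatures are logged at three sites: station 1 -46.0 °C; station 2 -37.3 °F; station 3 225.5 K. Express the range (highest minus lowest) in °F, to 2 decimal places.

16.47 °F

station 2: -37.3 °F = -38.500 °C.
station 3: 225.5 K = -47.650 °C.
Spread: (-38.500) − (-47.650) = 9.150 °C = 16.47 °F.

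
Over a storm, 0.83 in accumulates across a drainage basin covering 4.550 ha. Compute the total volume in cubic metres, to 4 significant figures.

Depth: 0.83 in × 25.4 = 21.082 mm.
Area: 4.550 ha = 45500 m².
1 mm over 1 m² is 1 L, so volume = 21.082 × 45500 = 959231 L = 959.2 m³.

959.2 cubic metres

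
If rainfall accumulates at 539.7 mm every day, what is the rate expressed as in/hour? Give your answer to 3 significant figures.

0.885 in/hour

539.7 mm/day × 0.0393701 in/mm × 0.0416667 day/hour = 0.885 in/hour.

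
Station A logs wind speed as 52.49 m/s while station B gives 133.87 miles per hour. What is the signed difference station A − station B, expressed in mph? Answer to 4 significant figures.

station A: 52.49 m/s = 117.4168 mph.
Difference: 117.4168 − 133.8700 = -16.45 mph.

-16.45 mph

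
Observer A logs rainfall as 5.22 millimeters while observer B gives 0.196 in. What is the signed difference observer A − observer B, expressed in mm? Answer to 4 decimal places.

observer B: 0.196 in = 4.978400 mm.
Difference: 5.220000 − 4.978400 = 0.2416 mm.

0.2416 mm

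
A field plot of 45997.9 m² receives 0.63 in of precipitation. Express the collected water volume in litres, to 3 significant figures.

Depth: 0.63 in × 25.4 = 16.002 mm.
1 mm over 1 m² is 1 L, so volume = 16.002 × 45997.9 = 736058.4 L ≈ 736000 L.

736000 litres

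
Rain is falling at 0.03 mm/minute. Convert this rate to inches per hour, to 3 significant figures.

0.0709 in/hour

0.03 mm/minute × 0.0393701 in/mm × 60 minute/hour = 0.0709 in/hour.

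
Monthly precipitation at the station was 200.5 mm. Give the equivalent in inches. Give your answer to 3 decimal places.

1 mm = 0.0393701 in, so 200.5 × 0.0393701 = 7.894 in.

7.894 in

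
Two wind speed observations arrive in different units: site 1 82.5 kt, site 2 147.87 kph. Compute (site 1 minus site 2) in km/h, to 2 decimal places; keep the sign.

site 1: 82.5 kt = 152.7900 km/h.
Difference: 152.7900 − 147.8700 = 4.92 km/h.

4.92 km/h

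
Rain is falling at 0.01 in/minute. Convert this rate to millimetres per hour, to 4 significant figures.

15.24 mm/hour

0.01 in/minute × 25.4 mm/in × 60 minute/hour = 15.24 mm/hour.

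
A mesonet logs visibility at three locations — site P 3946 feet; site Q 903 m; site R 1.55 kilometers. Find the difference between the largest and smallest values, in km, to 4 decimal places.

site P: 3946 ft = 1.202741 km.
site Q: 903 m = 0.903000 km.
Spread: 1.550000 − 0.903000 = 0.6470 km.

0.6470 km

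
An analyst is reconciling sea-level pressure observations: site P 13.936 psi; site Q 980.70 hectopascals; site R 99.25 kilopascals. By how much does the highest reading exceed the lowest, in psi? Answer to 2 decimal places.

0.46 psi

site Q: 980.70 hPa = 14.2239 psi.
site R: 99.25 kPa = 14.3950 psi.
Spread: 14.3950 − 13.9360 = 0.46 psi.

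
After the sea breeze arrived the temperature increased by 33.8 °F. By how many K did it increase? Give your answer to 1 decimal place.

For a temperature change the 32° offset cancels: ΔK = 33.8 × 0.5556 = 18.8 K.

18.8 K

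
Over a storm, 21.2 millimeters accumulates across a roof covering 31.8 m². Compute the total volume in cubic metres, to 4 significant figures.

1 mm over 1 m² is 1 L, so volume = 21.2 × 31.8 = 674.16 L = 0.6742 m³.

0.6742 cubic metres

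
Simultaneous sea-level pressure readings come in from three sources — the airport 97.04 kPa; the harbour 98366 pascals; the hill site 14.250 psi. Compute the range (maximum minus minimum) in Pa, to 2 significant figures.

the airport: 97.04 kPa = 97040.00 Pa.
the hill site: 14.250 psi = 98250.29 Pa.
Spread: 98366.00 − 97040.00 = 1300 Pa.

1300 Pa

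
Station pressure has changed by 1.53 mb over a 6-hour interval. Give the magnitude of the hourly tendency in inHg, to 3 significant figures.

1.53 mb / 6 h × 0.02953 inHg/mb = 0.00753 inHg/h.

0.00753 inHg per hour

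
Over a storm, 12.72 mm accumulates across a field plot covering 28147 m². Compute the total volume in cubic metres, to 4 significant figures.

1 mm over 1 m² is 1 L, so volume = 12.72 × 28147 = 358029.84 L = 358.0 m³.

358.0 cubic metres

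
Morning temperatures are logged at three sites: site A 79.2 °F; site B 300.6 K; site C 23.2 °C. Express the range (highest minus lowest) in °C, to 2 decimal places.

site A: 79.2 °F = 26.222 °C.
site B: 300.6 K = 27.450 °C.
Spread: 27.450 − 23.200 = 4.250 °C.

4.25 °C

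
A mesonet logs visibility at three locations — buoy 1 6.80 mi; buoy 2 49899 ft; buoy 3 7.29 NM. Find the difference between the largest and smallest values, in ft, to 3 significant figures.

14000 ft

buoy 1: 6.80 SM = 35904.00 ft.
buoy 3: 7.29 nmi = 44294.88 ft.
Spread: 49899.00 − 35904.00 = 14000 ft.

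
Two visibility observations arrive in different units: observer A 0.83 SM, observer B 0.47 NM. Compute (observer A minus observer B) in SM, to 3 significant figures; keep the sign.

observer B: 0.47 nmi = 0.54087 SM.
Difference: 0.83000 − 0.54087 = 0.289 SM.

0.289 SM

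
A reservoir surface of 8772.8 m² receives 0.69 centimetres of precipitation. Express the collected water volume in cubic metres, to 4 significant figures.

60.53 cubic metres

Depth: 0.69 cm × 10 = 6.9 mm.
1 mm over 1 m² is 1 L, so volume = 6.9 × 8772.8 = 60532.32 L = 60.53 m³.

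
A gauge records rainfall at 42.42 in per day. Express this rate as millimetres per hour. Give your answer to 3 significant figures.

44.9 mm/hour

42.42 in/day × 25.4 mm/in × 0.0416667 day/hour = 44.9 mm/hour.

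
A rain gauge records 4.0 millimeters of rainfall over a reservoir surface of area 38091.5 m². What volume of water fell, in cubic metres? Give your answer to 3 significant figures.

1 mm over 1 m² is 1 L, so volume = 4 × 38091.5 = 152366 L = 152 m³.

152 cubic metres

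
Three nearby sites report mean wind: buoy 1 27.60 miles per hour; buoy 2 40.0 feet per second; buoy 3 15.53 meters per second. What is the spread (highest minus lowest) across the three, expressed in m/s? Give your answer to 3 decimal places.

3.338 m/s

buoy 1: 27.60 mph = 12.33830 m/s.
buoy 2: 40.0 ft/s = 12.19200 m/s.
Spread: 15.53000 − 12.19200 = 3.338 m/s.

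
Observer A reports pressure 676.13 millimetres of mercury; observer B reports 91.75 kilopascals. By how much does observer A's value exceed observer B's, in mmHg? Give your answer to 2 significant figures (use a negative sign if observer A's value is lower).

observer B: 91.75 kPa = 688.18 mmHg.
Difference: 676.13 − 688.18 = -12 mmHg.

-12 mmHg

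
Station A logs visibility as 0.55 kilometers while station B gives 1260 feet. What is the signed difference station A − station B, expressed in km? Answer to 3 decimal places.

station B: 1260 ft = 0.38405 km.
Difference: 0.55000 − 0.38405 = 0.166 km.

0.166 km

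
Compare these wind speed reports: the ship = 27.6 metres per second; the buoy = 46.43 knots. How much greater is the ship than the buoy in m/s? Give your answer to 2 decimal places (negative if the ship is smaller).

3.71 m/s

the buoy: 46.43 kt = 23.8857 m/s.
Difference: 27.6000 − 23.8857 = 3.71 m/s.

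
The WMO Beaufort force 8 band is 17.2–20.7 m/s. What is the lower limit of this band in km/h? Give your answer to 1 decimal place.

61.9 km/h

17.2–20.7 m/s × 3.6 = 61.9–74.5 km/h.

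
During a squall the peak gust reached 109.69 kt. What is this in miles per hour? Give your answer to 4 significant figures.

1 kt = 1.15078 mph, so 109.69 × 1.15078 = 126.2 mph.

126.2 mph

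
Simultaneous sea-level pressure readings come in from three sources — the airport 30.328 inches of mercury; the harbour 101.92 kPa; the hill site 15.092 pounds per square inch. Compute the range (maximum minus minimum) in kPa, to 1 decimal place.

2.1 kPa

the airport: 30.328 inHg = 102.702 kPa.
the hill site: 15.092 psi = 104.056 kPa.
Spread: 104.056 − 101.920 = 2.1 kPa.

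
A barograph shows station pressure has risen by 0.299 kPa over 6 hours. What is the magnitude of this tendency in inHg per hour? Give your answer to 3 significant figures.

0.299 kPa / 6 h × 0.2953 inHg/kPa = 0.0147 inHg/h.

0.0147 inHg per hour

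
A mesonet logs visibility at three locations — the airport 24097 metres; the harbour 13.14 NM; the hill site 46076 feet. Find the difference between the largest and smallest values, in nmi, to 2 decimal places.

the airport: 24097 m = 13.0113 nmi.
the hill site: 46076 ft = 7.5831 nmi.
Spread: 13.1400 − 7.5831 = 5.56 nmi.

5.56 nmi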